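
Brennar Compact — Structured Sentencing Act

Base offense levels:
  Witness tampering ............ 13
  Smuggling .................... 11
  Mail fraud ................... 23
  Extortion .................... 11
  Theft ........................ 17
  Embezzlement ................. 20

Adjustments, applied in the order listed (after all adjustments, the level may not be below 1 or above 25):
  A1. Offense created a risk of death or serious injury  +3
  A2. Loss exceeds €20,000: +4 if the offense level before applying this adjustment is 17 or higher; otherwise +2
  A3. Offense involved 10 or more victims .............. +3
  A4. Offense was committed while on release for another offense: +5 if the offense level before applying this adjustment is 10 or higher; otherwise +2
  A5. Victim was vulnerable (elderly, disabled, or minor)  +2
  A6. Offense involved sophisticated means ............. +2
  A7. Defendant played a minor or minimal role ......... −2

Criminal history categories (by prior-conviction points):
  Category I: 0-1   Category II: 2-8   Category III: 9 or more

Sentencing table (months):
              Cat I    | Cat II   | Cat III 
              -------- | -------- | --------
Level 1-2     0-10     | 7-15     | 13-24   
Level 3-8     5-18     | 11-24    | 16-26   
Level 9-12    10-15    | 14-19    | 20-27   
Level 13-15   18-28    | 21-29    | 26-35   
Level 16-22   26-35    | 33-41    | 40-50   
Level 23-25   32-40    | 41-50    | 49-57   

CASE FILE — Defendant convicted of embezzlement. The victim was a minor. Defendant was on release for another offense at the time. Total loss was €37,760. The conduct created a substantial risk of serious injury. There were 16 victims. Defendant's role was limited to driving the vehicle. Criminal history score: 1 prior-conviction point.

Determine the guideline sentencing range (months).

Base offense level for embezzlement: 20.
A1 applies: 20 + 3 = 23.
A2 applies (level before this adjustment is 23 ≥ 17, so +4): 23 + 4 = 27.
A3 applies: 27 + 3 = 30.
A4 applies (level before this adjustment is 30 ≥ 10, so +5): 30 + 5 = 35.
A5 applies: 35 + 2 = 37.
A6 does not apply.
A7 applies: 37 − 2 = 35.
Level 35 exceeds the maximum of 25; capped at 25.
Final offense level: 25.
Criminal history: 1 prior point → Category I (0-1).
Level 25 falls in the 23-25 band.
Grid: Level 23-25 × Category I = 32-40 months.

32-40 months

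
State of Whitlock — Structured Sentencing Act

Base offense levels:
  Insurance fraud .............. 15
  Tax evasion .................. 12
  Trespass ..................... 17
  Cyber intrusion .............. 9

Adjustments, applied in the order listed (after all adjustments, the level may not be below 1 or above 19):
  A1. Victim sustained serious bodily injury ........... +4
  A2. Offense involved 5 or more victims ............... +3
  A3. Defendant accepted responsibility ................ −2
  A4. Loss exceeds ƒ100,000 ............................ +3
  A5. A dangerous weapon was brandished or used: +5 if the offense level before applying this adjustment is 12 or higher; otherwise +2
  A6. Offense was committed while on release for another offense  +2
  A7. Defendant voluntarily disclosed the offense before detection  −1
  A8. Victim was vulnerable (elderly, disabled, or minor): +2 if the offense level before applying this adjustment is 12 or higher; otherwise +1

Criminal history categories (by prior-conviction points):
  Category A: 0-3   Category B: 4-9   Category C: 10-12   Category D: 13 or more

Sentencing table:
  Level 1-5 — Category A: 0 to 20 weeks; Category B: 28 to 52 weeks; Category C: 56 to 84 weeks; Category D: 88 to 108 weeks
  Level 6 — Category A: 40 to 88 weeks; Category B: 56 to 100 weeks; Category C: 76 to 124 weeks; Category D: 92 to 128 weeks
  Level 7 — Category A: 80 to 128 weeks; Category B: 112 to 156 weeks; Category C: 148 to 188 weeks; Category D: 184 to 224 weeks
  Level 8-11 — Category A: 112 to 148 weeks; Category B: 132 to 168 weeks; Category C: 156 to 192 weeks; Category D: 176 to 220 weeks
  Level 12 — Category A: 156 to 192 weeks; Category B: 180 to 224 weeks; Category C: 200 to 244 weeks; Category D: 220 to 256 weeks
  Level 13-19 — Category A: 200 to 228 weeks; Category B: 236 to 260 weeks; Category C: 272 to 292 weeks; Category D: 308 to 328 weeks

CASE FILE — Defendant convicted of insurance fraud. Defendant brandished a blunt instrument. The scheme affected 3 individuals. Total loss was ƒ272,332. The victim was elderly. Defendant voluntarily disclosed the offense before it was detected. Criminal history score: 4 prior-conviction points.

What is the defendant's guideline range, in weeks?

Base offense level for insurance fraud: 15.
A1 does not apply.
A2 does not apply.
A3 does not apply.
A4 applies: 15 + 3 = 18.
A5 applies (level before this adjustment is 18 ≥ 12, so +5): 18 + 5 = 23.
A6 does not apply.
A7 applies: 23 − 1 = 22.
A8 applies (level before this adjustment is 22 ≥ 12, so +2): 22 + 2 = 24.
Level 24 exceeds the maximum of 19; capped at 19.
Final offense level: 19.
Criminal history: 4 prior points → Category B (4-9).
Level 19 falls in the 13-19 band.
Grid: Level 13-19 × Category B = 236-260 weeks.

236-260 weeks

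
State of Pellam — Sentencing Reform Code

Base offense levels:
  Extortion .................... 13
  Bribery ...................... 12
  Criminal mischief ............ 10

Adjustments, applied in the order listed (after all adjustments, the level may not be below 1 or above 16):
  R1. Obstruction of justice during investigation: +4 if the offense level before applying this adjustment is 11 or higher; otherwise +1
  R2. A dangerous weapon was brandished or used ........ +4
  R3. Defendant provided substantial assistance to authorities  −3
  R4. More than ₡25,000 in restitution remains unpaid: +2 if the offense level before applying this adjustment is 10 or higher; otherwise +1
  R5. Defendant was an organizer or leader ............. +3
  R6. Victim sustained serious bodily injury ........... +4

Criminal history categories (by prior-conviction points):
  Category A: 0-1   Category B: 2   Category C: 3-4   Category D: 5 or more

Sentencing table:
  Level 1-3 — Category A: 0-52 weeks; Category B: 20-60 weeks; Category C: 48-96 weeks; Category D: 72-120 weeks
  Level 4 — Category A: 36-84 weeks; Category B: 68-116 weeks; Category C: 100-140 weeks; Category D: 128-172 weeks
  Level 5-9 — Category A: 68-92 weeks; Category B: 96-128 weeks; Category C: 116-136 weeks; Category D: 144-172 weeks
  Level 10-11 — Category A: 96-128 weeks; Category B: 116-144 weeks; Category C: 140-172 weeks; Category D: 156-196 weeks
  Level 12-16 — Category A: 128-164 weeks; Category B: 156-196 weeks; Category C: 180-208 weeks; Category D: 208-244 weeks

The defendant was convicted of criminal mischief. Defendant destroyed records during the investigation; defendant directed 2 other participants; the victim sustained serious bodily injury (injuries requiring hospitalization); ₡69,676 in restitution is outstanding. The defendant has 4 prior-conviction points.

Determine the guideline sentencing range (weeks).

Base offense level for criminal mischief: 10.
R1 applies (level before this adjustment is 10 < 11, so +1): 10 + 1 = 11.
R2 does not apply.
R3 does not apply.
R4 applies (level before this adjustment is 11 ≥ 10, so +2): 11 + 2 = 13.
R5 applies: 13 + 3 = 16.
R6 applies: 16 + 4 = 20.
Level 20 exceeds the maximum of 16; capped at 16.
Final offense level: 16.
Criminal history: 4 prior points → Category C (3-4).
Level 16 falls in the 12-16 band.
Grid: Level 12-16 × Category C = 180-208 weeks.

180-208 weeks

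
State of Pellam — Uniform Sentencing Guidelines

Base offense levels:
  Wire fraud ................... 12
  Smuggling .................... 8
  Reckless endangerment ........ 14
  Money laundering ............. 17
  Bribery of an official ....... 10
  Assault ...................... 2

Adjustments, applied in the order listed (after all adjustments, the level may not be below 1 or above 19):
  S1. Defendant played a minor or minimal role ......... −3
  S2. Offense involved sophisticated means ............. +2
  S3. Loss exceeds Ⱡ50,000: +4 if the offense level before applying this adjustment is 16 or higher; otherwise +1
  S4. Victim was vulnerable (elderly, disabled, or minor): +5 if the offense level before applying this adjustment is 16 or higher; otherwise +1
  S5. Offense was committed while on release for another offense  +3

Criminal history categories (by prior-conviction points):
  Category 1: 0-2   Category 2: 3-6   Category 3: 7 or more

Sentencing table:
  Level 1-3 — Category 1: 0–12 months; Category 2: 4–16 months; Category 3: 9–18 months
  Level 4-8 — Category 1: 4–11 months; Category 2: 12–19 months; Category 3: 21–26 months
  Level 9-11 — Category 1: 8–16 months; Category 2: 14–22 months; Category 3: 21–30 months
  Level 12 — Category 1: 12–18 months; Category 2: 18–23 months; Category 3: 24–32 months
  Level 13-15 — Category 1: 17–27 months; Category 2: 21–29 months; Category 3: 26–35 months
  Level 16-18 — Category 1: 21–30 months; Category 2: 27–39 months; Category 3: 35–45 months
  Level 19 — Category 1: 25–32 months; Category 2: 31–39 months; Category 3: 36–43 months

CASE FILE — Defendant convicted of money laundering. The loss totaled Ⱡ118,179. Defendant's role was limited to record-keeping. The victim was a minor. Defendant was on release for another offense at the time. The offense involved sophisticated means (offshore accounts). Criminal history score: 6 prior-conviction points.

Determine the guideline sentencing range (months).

31-39 months

Base offense level for money laundering: 17.
S1 applies: 17 − 3 = 14.
S2 applies: 14 + 2 = 16.
S3 applies (level before this adjustment is 16 ≥ 16, so +4): 16 + 4 = 20.
S4 applies (level before this adjustment is 20 ≥ 16, so +5): 20 + 5 = 25.
S5 applies: 25 + 3 = 28.
Level 28 exceeds the maximum of 19; capped at 19.
Final offense level: 19.
Criminal history: 6 prior points → Category 2 (3-6).
Level 19 falls in the 19 band.
Grid: Level 19 × Category 2 = 31-39 months.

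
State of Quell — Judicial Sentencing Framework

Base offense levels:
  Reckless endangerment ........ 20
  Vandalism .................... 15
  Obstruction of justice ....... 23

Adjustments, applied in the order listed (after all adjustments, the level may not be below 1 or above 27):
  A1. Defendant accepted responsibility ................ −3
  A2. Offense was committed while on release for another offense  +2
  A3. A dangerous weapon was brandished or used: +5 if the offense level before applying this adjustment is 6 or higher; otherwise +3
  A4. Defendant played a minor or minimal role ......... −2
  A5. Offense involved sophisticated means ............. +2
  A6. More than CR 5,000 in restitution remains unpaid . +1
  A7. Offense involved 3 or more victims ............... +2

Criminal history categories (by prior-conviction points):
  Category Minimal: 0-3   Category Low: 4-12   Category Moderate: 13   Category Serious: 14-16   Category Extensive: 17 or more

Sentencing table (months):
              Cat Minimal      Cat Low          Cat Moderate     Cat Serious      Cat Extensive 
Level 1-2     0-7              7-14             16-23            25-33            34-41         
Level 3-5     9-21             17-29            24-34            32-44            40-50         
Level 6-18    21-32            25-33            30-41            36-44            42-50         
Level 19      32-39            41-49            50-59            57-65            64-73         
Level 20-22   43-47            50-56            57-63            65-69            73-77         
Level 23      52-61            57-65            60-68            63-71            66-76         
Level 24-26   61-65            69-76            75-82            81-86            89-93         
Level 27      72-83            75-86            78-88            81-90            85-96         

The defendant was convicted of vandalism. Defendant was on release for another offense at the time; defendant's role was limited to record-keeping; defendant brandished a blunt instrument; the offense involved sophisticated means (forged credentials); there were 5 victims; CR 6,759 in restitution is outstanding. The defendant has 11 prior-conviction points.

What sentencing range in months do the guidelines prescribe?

69-76 months

Base offense level for vandalism: 15.
A2 applies: 15 + 2 = 17.
A3 applies (level before this adjustment is 17 ≥ 6, so +5): 17 + 5 = 22.
A4 applies: 22 − 2 = 20.
A5 applies: 20 + 2 = 22.
A6 applies: 22 + 1 = 23.
A7 applies: 23 + 2 = 25.
Final offense level: 25.
Criminal history: 11 prior points → Category Low (4-12).
Level 25 falls in the 24-26 band.
Grid: Level 24-26 × Category Low = 69-76 months.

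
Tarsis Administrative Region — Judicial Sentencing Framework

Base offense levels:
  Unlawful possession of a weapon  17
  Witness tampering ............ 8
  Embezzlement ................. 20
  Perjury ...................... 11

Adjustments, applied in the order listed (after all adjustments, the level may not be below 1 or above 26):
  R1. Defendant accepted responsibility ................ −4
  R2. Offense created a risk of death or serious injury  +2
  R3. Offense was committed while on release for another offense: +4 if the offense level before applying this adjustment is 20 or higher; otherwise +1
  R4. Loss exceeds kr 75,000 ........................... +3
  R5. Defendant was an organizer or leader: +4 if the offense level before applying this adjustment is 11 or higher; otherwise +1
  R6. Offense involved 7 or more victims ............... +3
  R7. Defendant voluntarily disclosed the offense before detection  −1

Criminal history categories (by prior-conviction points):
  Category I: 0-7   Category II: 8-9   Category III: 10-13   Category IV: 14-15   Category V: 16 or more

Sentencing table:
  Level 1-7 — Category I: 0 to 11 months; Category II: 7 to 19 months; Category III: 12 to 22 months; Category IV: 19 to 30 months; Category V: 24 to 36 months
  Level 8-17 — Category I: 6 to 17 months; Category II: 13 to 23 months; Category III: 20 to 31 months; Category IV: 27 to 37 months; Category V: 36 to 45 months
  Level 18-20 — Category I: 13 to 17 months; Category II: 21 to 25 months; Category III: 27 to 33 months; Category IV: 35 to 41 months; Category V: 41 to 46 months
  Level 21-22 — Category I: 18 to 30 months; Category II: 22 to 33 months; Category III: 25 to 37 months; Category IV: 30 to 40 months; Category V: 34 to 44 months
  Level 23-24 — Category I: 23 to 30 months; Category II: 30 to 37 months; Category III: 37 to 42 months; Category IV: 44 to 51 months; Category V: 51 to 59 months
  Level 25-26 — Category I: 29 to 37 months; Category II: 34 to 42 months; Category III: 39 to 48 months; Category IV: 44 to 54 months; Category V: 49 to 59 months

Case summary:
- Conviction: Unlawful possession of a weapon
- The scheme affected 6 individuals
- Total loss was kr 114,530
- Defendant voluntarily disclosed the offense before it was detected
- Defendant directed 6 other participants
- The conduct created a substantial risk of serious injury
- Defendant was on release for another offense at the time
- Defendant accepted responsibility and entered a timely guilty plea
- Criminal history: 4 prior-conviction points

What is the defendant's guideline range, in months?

18-30 months

Base offense level for unlawful possession of a weapon: 17.
R1 applies: 17 − 4 = 13.
R2 applies: 13 + 2 = 15.
R3 applies (level before this adjustment is 15 < 20, so +1): 15 + 1 = 16.
R4 applies: 16 + 3 = 19.
R5 applies (level before this adjustment is 19 ≥ 11, so +4): 19 + 4 = 23.
R6 does not apply.
R7 applies: 23 − 1 = 22.
Final offense level: 22.
Criminal history: 4 prior points → Category I (0-7).
Level 22 falls in the 21-22 band.
Grid: Level 21-22 × Category I = 18-30 months.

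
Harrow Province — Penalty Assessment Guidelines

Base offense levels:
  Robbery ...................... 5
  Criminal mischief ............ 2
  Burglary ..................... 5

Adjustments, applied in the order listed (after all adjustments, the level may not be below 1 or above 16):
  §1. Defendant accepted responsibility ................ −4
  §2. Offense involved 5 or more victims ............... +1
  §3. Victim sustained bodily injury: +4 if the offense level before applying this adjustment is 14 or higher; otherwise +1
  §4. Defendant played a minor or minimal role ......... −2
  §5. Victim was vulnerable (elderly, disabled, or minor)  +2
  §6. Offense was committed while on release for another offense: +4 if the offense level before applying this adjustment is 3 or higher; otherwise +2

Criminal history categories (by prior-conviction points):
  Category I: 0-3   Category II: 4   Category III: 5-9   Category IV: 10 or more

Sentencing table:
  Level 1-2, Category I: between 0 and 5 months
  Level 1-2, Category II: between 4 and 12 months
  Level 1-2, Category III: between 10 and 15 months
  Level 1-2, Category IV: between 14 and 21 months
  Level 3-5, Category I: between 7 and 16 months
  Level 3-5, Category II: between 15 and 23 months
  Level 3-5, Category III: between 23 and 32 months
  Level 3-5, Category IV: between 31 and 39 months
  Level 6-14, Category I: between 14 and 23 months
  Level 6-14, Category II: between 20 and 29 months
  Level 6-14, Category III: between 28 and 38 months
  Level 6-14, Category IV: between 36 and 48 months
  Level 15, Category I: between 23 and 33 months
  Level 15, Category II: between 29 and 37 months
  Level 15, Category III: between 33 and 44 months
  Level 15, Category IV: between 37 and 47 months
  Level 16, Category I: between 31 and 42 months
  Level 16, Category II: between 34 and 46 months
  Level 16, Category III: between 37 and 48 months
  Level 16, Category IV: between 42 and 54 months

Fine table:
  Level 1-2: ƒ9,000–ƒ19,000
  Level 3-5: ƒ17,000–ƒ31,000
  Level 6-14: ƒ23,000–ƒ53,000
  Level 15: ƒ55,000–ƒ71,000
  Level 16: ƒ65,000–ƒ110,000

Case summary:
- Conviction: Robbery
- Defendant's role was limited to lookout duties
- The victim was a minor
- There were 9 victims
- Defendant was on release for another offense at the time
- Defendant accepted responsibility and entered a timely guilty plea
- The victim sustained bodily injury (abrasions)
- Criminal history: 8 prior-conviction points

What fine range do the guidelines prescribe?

ƒ23,000–ƒ53,000

Base offense level for robbery: 5.
§1 applies: 5 − 4 = 1.
§2 applies: 1 + 1 = 2.
§3 applies (level before this adjustment is 2 < 14, so +1): 2 + 1 = 3.
§4 applies: 3 − 2 = 1.
§5 applies: 1 + 2 = 3.
§6 applies (level before this adjustment is 3 ≥ 3, so +4): 3 + 4 = 7.
Final offense level: 7.
Level 7 falls in the 6-14 band.
Fine table: Level 6-14 → ƒ23,000–ƒ53,000.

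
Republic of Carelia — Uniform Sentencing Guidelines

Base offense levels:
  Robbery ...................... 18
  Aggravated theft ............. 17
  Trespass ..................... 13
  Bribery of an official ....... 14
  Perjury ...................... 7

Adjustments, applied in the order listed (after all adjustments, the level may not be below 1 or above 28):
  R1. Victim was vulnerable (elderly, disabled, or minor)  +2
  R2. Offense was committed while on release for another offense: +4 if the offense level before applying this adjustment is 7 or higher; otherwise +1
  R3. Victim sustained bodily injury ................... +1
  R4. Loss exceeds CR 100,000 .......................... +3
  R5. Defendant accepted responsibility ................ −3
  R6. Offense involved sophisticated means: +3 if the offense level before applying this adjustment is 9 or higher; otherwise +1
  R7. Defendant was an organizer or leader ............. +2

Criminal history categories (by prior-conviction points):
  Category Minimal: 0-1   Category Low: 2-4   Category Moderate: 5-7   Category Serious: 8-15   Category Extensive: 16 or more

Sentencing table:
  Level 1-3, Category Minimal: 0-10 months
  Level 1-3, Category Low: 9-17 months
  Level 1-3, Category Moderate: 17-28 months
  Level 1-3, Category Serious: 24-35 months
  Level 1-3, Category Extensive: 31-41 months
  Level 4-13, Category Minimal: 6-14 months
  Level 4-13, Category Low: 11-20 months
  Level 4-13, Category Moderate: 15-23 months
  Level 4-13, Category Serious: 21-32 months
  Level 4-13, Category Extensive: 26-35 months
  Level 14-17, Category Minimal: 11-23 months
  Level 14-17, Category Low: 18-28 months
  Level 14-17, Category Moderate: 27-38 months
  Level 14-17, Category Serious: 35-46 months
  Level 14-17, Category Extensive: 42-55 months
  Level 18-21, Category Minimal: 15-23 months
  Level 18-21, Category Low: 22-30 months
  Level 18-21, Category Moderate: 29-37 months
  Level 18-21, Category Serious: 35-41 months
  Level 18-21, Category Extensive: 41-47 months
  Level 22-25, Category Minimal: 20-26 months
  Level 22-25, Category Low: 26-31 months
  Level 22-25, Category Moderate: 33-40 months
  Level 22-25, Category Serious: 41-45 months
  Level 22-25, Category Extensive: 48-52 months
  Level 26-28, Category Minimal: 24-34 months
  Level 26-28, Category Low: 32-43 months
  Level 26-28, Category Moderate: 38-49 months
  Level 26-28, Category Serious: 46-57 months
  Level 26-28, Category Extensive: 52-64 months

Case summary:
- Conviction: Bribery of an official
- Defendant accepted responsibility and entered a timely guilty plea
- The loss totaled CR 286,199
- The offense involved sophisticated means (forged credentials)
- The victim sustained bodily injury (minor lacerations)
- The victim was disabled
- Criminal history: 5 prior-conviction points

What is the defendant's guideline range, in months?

Base offense level for bribery of an official: 14.
R1 applies: 14 + 2 = 16.
R3 applies: 16 + 1 = 17.
R4 applies: 17 + 3 = 20.
R5 applies: 20 − 3 = 17.
R6 applies (level before this adjustment is 17 ≥ 9, so +3): 17 + 3 = 20.
Final offense level: 20.
Criminal history: 5 prior points → Category Moderate (5-7).
Level 20 falls in the 18-21 band.
Grid: Level 18-21 × Category Moderate = 29-37 months.

29-37 months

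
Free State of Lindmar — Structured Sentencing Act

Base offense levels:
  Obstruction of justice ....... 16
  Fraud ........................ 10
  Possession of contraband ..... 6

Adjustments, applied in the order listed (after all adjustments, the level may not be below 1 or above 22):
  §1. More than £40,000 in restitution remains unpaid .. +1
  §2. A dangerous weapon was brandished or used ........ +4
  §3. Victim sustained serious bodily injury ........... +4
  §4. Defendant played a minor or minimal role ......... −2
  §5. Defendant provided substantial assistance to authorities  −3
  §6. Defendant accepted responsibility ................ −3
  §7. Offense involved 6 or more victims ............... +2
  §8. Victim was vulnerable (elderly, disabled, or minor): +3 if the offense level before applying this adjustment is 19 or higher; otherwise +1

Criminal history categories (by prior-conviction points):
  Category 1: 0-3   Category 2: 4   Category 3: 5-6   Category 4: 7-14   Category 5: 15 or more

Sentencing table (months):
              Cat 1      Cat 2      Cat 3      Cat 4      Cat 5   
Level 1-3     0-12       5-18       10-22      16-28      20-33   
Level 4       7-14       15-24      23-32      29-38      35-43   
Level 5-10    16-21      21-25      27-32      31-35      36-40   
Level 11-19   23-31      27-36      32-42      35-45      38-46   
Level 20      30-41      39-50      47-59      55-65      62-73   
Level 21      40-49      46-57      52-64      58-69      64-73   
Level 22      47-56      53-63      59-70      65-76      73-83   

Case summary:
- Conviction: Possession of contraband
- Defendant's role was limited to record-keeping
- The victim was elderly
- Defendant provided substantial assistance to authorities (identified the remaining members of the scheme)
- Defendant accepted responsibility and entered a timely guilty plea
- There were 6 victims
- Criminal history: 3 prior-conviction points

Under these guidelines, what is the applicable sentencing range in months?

Base offense level for possession of contraband: 6.
§2 does not apply.
§4 applies: 6 − 2 = 4.
§5 applies: 4 − 3 = 1.
§6 applies: 1 − 3 = -2.
§7 applies: -2 + 2 = 0.
§8 applies (level before this adjustment is 0 < 19, so +1): 0 + 1 = 1.
Final offense level: 1.
Criminal history: 3 prior points → Category 1 (0-3).
Level 1 falls in the 1-3 band.
Grid: Level 1-3 × Category 1 = 0-12 months.

0-12 months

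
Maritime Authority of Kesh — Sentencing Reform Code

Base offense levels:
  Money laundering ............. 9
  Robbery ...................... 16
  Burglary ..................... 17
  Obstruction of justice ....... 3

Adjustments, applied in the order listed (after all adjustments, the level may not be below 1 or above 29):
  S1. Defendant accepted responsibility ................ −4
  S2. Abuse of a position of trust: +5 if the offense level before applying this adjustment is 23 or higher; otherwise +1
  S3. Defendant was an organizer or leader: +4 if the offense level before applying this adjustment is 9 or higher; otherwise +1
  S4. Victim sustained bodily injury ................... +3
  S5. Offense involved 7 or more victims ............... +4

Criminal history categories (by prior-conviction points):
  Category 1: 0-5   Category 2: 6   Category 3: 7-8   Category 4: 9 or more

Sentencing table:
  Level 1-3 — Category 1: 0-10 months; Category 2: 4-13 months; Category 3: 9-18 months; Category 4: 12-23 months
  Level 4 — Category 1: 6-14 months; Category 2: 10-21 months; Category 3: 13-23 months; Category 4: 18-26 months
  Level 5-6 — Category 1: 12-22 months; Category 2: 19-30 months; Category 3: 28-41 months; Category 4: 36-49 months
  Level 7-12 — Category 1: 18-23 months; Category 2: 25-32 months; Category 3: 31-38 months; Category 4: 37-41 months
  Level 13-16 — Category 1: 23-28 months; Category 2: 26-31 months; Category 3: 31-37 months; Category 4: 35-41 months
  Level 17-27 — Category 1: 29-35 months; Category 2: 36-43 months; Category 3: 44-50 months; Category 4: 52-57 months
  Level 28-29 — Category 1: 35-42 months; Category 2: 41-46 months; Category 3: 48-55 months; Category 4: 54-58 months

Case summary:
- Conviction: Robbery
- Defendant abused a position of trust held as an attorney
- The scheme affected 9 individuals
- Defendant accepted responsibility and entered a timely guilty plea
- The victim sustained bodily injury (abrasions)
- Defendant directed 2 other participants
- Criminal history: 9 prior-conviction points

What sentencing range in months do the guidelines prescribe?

52-57 months

Base offense level for robbery: 16.
S1 applies: 16 − 4 = 12.
S2 applies (level before this adjustment is 12 < 23, so +1): 12 + 1 = 13.
S3 applies (level before this adjustment is 13 ≥ 9, so +4): 13 + 4 = 17.
S4 applies: 17 + 3 = 20.
S5 applies: 20 + 4 = 24.
Final offense level: 24.
Criminal history: 9 prior points → Category 4 (9+).
Level 24 falls in the 17-27 band.
Grid: Level 17-27 × Category 4 = 52-57 months.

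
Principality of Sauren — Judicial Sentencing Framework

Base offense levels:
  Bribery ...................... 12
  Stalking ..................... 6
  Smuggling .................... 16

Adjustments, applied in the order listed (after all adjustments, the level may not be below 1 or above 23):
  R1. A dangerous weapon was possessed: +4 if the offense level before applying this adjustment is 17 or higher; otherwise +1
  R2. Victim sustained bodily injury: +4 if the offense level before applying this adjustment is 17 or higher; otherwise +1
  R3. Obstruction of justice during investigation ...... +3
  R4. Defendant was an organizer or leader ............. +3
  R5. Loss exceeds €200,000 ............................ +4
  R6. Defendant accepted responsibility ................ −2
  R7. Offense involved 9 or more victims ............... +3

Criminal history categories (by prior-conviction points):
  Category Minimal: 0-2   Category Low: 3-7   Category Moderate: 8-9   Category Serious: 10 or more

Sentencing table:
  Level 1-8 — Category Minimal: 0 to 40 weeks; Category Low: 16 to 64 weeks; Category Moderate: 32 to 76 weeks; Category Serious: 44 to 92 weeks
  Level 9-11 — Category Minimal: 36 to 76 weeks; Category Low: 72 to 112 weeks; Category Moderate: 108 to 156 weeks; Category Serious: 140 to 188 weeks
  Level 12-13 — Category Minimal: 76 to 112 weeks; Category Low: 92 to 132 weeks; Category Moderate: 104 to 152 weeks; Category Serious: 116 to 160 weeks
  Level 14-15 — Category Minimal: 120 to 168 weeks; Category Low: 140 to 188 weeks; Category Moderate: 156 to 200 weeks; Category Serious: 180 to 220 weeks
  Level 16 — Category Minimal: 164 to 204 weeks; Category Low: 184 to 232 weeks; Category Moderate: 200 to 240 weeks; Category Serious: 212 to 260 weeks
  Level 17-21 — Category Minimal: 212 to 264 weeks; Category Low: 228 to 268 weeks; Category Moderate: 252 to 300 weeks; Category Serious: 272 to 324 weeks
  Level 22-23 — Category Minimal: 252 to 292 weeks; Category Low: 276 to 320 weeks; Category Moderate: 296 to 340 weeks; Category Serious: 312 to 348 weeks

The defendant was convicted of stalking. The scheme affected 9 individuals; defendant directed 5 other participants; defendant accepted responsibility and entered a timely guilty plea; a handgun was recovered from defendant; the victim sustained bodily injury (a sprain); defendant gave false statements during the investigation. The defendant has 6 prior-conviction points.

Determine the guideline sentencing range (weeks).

Base offense level for stalking: 6.
R1 applies (level before this adjustment is 6 < 17, so +1): 6 + 1 = 7.
R2 applies (level before this adjustment is 7 < 17, so +1): 7 + 1 = 8.
R3 applies: 8 + 3 = 11.
R4 applies: 11 + 3 = 14.
R6 applies: 14 − 2 = 12.
R7 applies: 12 + 3 = 15.
Final offense level: 15.
Criminal history: 6 prior points → Category Low (3-7).
Level 15 falls in the 14-15 band.
Grid: Level 14-15 × Category Low = 140-188 weeks.

140-188 weeks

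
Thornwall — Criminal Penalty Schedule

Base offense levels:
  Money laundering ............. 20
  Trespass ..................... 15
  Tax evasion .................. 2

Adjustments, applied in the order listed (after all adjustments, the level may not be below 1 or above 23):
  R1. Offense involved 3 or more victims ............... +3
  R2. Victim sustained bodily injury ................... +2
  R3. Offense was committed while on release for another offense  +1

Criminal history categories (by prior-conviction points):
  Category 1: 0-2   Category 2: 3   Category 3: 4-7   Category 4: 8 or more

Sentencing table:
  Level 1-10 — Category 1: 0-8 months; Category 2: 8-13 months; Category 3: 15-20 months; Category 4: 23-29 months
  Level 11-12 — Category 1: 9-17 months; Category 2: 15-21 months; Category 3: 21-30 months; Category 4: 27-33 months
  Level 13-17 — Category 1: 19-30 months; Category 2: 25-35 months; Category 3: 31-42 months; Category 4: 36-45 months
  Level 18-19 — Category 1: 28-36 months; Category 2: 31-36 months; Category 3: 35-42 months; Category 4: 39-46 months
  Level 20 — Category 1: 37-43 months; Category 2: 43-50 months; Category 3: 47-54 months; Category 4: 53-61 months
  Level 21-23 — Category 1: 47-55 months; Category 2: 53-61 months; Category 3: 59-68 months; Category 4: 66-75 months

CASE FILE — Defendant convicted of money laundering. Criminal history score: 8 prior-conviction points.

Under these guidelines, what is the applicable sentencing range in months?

Base offense level for money laundering: 20.
Final offense level: 20.
Criminal history: 8 prior points → Category 4 (8+).
Level 20 falls in the 20 band.
Grid: Level 20 × Category 4 = 53-61 months.

53-61 months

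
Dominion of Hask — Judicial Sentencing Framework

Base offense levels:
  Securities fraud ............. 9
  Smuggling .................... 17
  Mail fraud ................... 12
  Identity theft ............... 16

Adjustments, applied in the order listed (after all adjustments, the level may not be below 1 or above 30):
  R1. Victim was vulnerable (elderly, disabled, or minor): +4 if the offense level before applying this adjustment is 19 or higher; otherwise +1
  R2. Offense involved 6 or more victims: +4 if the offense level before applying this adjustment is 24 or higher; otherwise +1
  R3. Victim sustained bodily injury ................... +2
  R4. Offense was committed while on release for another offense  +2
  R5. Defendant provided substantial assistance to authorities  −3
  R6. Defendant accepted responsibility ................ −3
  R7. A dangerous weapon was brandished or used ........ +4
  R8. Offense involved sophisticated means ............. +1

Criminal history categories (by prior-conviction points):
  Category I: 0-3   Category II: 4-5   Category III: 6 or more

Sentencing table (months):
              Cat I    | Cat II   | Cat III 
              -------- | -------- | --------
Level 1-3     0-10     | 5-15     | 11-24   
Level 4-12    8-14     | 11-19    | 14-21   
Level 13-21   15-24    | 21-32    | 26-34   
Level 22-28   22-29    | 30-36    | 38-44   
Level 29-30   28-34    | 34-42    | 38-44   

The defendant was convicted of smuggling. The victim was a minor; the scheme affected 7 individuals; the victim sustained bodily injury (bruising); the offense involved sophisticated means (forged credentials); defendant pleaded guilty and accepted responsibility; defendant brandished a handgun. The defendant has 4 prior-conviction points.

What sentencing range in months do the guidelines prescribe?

30-36 months

Base offense level for smuggling: 17.
R1 applies (level before this adjustment is 17 < 19, so +1): 17 + 1 = 18.
R2 applies (level before this adjustment is 18 < 24, so +1): 18 + 1 = 19.
R3 applies: 19 + 2 = 21.
R5 does not apply.
R6 applies: 21 − 3 = 18.
R7 applies: 18 + 4 = 22.
R8 applies: 22 + 1 = 23.
Final offense level: 23.
Criminal history: 4 prior points → Category II (4-5).
Level 23 falls in the 22-28 band.
Grid: Level 22-28 × Category II = 30-36 months.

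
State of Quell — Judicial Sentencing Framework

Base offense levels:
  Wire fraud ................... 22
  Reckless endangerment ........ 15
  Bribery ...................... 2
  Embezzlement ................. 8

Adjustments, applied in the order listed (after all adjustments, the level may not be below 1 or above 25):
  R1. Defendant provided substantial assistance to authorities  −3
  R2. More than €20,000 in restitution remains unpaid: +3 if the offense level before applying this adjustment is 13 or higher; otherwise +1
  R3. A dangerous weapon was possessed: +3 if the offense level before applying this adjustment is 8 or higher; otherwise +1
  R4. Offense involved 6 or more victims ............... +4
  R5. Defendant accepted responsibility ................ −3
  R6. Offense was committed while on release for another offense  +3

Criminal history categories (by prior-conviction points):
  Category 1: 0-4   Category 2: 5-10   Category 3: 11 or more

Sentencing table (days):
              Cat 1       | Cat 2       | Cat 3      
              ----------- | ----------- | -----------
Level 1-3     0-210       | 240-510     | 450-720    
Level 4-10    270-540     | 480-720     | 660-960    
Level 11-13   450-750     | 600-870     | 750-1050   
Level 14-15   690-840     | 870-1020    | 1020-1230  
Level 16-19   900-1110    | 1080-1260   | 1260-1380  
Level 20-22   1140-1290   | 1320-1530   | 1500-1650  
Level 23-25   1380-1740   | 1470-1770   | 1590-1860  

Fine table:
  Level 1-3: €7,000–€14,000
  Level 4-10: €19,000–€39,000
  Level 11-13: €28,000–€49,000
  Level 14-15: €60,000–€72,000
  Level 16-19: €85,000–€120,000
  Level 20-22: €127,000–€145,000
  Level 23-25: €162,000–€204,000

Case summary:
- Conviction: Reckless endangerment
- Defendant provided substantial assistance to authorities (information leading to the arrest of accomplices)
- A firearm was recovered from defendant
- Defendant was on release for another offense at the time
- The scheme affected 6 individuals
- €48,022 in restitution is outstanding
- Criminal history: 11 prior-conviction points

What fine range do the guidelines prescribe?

Base offense level for reckless endangerment: 15.
R1 applies: 15 − 3 = 12.
R2 applies (level before this adjustment is 12 < 13, so +1): 12 + 1 = 13.
R3 applies (level before this adjustment is 13 ≥ 8, so +3): 13 + 3 = 16.
R4 applies: 16 + 4 = 20.
R5 does not apply.
R6 applies: 20 + 3 = 23.
Final offense level: 23.
Level 23 falls in the 23-25 band.
Fine table: Level 23-25 → €162,000–€204,000.

€162,000–€204,000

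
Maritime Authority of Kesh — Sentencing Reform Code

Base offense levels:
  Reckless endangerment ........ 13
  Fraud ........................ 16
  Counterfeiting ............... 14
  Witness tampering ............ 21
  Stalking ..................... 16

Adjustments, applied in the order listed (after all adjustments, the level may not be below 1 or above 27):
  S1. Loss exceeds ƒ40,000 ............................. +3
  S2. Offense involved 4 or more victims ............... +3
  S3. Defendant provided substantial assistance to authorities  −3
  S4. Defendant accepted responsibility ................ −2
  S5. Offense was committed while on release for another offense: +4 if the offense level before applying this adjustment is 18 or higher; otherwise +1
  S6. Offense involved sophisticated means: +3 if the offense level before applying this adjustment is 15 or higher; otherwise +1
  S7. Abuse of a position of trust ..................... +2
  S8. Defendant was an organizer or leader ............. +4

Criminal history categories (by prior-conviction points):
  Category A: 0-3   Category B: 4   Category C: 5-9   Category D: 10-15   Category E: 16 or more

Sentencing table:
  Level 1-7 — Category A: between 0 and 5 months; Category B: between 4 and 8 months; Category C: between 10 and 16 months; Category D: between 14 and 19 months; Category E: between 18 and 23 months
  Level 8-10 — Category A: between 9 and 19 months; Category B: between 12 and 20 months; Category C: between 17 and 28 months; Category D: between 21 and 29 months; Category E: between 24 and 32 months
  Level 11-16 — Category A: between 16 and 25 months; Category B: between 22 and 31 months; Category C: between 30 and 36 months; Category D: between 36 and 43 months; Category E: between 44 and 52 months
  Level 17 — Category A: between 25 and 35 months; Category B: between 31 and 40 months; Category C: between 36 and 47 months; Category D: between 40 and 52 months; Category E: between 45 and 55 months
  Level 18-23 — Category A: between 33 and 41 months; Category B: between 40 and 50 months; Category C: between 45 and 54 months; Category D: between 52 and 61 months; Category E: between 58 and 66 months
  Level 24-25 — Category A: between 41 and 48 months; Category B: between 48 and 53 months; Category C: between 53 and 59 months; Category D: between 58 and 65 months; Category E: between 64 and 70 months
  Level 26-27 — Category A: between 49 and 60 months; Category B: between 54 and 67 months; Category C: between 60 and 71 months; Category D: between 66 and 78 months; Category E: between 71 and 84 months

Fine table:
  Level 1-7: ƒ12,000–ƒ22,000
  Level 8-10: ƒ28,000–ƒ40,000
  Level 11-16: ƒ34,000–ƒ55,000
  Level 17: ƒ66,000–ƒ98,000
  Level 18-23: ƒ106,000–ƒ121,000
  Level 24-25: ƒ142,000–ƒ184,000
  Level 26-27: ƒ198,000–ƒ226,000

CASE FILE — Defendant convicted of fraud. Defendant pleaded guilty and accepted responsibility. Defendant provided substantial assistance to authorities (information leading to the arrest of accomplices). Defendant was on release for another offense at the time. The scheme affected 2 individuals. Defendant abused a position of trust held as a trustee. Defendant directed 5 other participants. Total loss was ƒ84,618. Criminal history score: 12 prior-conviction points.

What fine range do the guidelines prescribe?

Base offense level for fraud: 16.
S1 applies: 16 + 3 = 19.
S2 does not apply.
S3 applies: 19 − 3 = 16.
S4 applies: 16 − 2 = 14.
S5 applies (level before this adjustment is 14 < 18, so +1): 14 + 1 = 15.
S6 does not apply.
S7 applies: 15 + 2 = 17.
S8 applies: 17 + 4 = 21.
Final offense level: 21.
Level 21 falls in the 18-23 band.
Fine table: Level 18-23 → ƒ106,000–ƒ121,000.

ƒ106,000–ƒ121,000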